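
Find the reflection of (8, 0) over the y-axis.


Reflection across y-axis: (x, y) -> (-x, y)
(8, 0) -> (-8, 0)

(-8, 0)


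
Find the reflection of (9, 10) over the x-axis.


Reflection across x-axis: (x, y) -> (x, -y)
(9, 10) -> (9, -10)

(9, -10)


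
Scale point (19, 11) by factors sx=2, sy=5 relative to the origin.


Scaling: (x*sx, y*sy) = (19*2, 11*5) = (38, 55)

(38, 55)


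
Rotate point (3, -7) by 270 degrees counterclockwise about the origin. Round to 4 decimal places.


x' = 3*cos(270) - -7*sin(270) = -7
y' = 3*sin(270) + -7*cos(270) = -3

(-7, -3)


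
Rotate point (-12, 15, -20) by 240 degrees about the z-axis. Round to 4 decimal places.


x' = -12*cos(240) - 15*sin(240) = 18.9904
y' = -12*sin(240) + 15*cos(240) = 2.8923
z' = -20

(18.9904, 2.8923, -20)


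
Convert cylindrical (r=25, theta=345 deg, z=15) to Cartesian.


x = 25 * cos(345) = 24.1481
y = 25 * sin(345) = -6.4705
z = 15

(24.1481, -6.4705, 15)


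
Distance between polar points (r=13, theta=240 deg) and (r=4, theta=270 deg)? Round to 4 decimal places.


d = sqrt(r1^2 + r2^2 - 2*r1*r2*cos(t2-t1))
d = sqrt(13^2 + 4^2 - 2*13*4*cos(270-240)) = 9.7434

9.7434


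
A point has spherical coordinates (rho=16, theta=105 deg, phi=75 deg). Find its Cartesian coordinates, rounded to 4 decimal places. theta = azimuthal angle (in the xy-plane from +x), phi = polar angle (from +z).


x = 16 * sin(75) * cos(105) = -4
y = 16 * sin(75) * sin(105) = 14.9282
z = 16 * cos(75) = 4.1411

(-4, 14.9282, 4.1411)


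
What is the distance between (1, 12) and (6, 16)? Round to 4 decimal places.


d = sqrt((6-1)^2 + (16-12)^2) = 6.4031

6.4031


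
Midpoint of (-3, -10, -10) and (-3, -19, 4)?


Midpoint = ((-3+-3)/2, (-10+-19)/2, (-10+4)/2) = (-3, -14.5, -3)

(-3, -14.5, -3)


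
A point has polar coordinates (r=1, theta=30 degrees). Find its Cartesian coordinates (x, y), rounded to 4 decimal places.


x = 1 * cos(30) = 0.866
y = 1 * sin(30) = 0.5

(0.866, 0.5)


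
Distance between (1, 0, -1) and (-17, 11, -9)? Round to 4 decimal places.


d = sqrt((-17-1)^2 + (11-0)^2 + (-9--1)^2) = 22.561

22.561


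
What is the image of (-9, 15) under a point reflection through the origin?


Reflection through origin: (x, y) -> (-x, -y)
(-9, 15) -> (9, -15)

(9, -15)


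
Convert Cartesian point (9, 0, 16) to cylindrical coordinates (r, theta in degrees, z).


r = sqrt(9^2 + 0^2) = 9
theta = atan2(0, 9) = 0 deg
z = 16

r = 9, theta = 0 deg, z = 16


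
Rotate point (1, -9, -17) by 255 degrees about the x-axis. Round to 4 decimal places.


x' = 1
y' = -9*cos(255) - -17*sin(255) = -14.0914
z' = -9*sin(255) + -17*cos(255) = 13.0933

(1, -14.0914, 13.0933)


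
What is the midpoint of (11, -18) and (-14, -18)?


Midpoint = ((11+-14)/2, (-18+-18)/2) = (-1.5, -18)

(-1.5, -18)


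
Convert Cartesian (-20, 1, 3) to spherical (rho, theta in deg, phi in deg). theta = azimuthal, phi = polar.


rho = sqrt((-20)^2 + 1^2 + 3^2) = 20.2485
theta = atan2(1, -20) = 177.1376 deg
phi = acos(3/20.2485) = 81.4797 deg

rho = 20.2485, theta = 177.1376 deg, phi = 81.4797 deg


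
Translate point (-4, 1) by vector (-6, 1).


Translation: (x+dx, y+dy) = (-4+-6, 1+1) = (-10, 2)

(-10, 2)


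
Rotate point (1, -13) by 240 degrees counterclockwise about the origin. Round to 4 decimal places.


x' = 1*cos(240) - -13*sin(240) = -11.7583
y' = 1*sin(240) + -13*cos(240) = 5.634

(-11.7583, 5.634)


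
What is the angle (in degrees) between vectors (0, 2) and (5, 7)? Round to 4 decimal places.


dot = 0*5 + 2*7 = 14
|u| = 2, |v| = 8.6023
cos(angle) = 0.8137
angle = 35.5377 degrees

35.5377 degrees


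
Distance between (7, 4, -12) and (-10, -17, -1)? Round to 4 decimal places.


d = sqrt((-10-7)^2 + (-17-4)^2 + (-1--12)^2) = 29.1719

29.1719


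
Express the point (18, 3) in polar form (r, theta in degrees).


r = sqrt(18^2 + 3^2) = 18.2483
theta = atan2(3, 18) = 9.4623 degrees

r = 18.2483, theta = 9.4623 degrees


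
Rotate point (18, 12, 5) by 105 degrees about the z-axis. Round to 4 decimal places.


x' = 18*cos(105) - 12*sin(105) = -16.2499
y' = 18*sin(105) + 12*cos(105) = 14.2808
z' = 5

(-16.2499, 14.2808, 5)


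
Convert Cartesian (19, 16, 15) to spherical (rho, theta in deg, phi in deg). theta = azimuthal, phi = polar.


rho = sqrt(19^2 + 16^2 + 15^2) = 29.0172
theta = atan2(16, 19) = 40.1009 deg
phi = acos(15/29.0172) = 58.8732 deg

rho = 29.0172, theta = 40.1009 deg, phi = 58.8732 deg


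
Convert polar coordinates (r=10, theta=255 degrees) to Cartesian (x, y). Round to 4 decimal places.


x = 10 * cos(255) = -2.5882
y = 10 * sin(255) = -9.6593

(-2.5882, -9.6593)


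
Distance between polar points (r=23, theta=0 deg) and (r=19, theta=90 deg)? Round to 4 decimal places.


d = sqrt(r1^2 + r2^2 - 2*r1*r2*cos(t2-t1))
d = sqrt(23^2 + 19^2 - 2*23*19*cos(90-0)) = 29.8329

29.8329


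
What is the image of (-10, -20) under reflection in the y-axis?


Reflection across y-axis: (x, y) -> (-x, y)
(-10, -20) -> (10, -20)

(10, -20)


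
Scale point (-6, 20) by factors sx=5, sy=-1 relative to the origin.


Scaling: (x*sx, y*sy) = (-6*5, 20*-1) = (-30, -20)

(-30, -20)


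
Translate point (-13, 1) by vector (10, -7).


Translation: (x+dx, y+dy) = (-13+10, 1+-7) = (-3, -6)

(-3, -6)


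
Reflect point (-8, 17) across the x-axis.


Reflection across x-axis: (x, y) -> (x, -y)
(-8, 17) -> (-8, -17)

(-8, -17)


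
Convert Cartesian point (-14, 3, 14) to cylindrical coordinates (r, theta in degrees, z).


r = sqrt((-14)^2 + 3^2) = 14.3178
theta = atan2(3, -14) = 167.9052 deg
z = 14

r = 14.3178, theta = 167.9052 deg, z = 14


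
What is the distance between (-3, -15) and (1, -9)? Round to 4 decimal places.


d = sqrt((1--3)^2 + (-9--15)^2) = 7.2111

7.2111


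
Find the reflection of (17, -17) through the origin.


Reflection through origin: (x, y) -> (-x, -y)
(17, -17) -> (-17, 17)

(-17, 17)


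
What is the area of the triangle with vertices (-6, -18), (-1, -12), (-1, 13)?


Area = |x1(y2-y3) + x2(y3-y1) + x3(y1-y2)| / 2
= |-6*(-12-13) + -1*(13--18) + -1*(-18--12)| / 2
= 62.5

62.5


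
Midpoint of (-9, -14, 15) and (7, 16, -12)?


Midpoint = ((-9+7)/2, (-14+16)/2, (15+-12)/2) = (-1, 1, 1.5)

(-1, 1, 1.5)


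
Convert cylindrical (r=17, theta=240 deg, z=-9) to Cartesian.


x = 17 * cos(240) = -8.5
y = 17 * sin(240) = -14.7224
z = -9

(-8.5, -14.7224, -9)


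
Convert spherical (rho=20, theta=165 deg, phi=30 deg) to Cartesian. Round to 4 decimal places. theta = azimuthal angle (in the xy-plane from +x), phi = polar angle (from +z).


x = 20 * sin(30) * cos(165) = -9.6593
y = 20 * sin(30) * sin(165) = 2.5882
z = 20 * cos(30) = 17.3205

(-9.6593, 2.5882, 17.3205)


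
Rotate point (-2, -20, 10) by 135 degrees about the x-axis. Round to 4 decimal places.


x' = -2
y' = -20*cos(135) - 10*sin(135) = 7.0711
z' = -20*sin(135) + 10*cos(135) = -21.2132

(-2, 7.0711, -21.2132)


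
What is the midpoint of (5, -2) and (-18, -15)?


Midpoint = ((5+-18)/2, (-2+-15)/2) = (-6.5, -8.5)

(-6.5, -8.5)


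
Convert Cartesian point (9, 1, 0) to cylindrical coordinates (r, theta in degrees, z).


r = sqrt(9^2 + 1^2) = 9.0554
theta = atan2(1, 9) = 6.3402 deg
z = 0

r = 9.0554, theta = 6.3402 deg, z = 0


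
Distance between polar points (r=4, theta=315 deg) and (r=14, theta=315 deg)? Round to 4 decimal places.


d = sqrt(r1^2 + r2^2 - 2*r1*r2*cos(t2-t1))
d = sqrt(4^2 + 14^2 - 2*4*14*cos(315-315)) = 10

10


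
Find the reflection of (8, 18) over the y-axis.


Reflection across y-axis: (x, y) -> (-x, y)
(8, 18) -> (-8, 18)

(-8, 18)


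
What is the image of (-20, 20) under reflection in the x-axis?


Reflection across x-axis: (x, y) -> (x, -y)
(-20, 20) -> (-20, -20)

(-20, -20)


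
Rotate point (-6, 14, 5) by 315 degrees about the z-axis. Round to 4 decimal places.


x' = -6*cos(315) - 14*sin(315) = 5.6569
y' = -6*sin(315) + 14*cos(315) = 14.1421
z' = 5

(5.6569, 14.1421, 5)


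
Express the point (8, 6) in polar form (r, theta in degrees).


r = sqrt(8^2 + 6^2) = 10
theta = atan2(6, 8) = 36.8699 degrees

r = 10, theta = 36.8699 degrees


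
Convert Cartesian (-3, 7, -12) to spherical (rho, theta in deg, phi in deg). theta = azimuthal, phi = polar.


rho = sqrt((-3)^2 + 7^2 + (-12)^2) = 14.2127
theta = atan2(7, -3) = 113.1986 deg
phi = acos(-12/14.2127) = 147.5988 deg

rho = 14.2127, theta = 113.1986 deg, phi = 147.5988 deg


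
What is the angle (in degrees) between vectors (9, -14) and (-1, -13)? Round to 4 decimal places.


dot = 9*-1 + -14*-13 = 173
|u| = 16.6433, |v| = 13.0384
cos(angle) = 0.7972
angle = 37.1339 degrees

37.1339 degrees


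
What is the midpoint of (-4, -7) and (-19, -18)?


Midpoint = ((-4+-19)/2, (-7+-18)/2) = (-11.5, -12.5)

(-11.5, -12.5)


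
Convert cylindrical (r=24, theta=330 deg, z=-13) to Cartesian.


x = 24 * cos(330) = 20.7846
y = 24 * sin(330) = -12
z = -13

(20.7846, -12, -13)


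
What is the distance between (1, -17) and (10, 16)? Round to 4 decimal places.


d = sqrt((10-1)^2 + (16--17)^2) = 34.2053

34.2053


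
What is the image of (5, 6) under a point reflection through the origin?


Reflection through origin: (x, y) -> (-x, -y)
(5, 6) -> (-5, -6)

(-5, -6)


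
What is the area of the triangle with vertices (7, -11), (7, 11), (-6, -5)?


Area = |x1(y2-y3) + x2(y3-y1) + x3(y1-y2)| / 2
= |7*(11--5) + 7*(-5--11) + -6*(-11-11)| / 2
= 143

143


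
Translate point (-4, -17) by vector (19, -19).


Translation: (x+dx, y+dy) = (-4+19, -17+-19) = (15, -36)

(15, -36)


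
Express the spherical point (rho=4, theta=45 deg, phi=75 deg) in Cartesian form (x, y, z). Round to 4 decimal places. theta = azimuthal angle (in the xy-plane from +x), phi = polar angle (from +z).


x = 4 * sin(75) * cos(45) = 2.7321
y = 4 * sin(75) * sin(45) = 2.7321
z = 4 * cos(75) = 1.0353

(2.7321, 2.7321, 1.0353)


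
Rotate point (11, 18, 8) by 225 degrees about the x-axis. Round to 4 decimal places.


x' = 11
y' = 18*cos(225) - 8*sin(225) = -7.0711
z' = 18*sin(225) + 8*cos(225) = -18.3848

(11, -7.0711, -18.3848)


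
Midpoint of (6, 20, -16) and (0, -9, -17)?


Midpoint = ((6+0)/2, (20+-9)/2, (-16+-17)/2) = (3, 5.5, -16.5)

(3, 5.5, -16.5)


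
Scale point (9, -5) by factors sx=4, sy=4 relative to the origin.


Scaling: (x*sx, y*sy) = (9*4, -5*4) = (36, -20)

(36, -20)


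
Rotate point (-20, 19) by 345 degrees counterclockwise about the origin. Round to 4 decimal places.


x' = -20*cos(345) - 19*sin(345) = -14.401
y' = -20*sin(345) + 19*cos(345) = 23.529

(-14.401, 23.529)


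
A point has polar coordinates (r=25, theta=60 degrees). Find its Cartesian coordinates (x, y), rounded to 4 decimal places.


x = 25 * cos(60) = 12.5
y = 25 * sin(60) = 21.6506

(12.5, 21.6506)


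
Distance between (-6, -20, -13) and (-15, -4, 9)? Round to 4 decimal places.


d = sqrt((-15--6)^2 + (-4--20)^2 + (9--13)^2) = 28.6531

28.6531


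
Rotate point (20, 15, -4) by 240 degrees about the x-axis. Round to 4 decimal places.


x' = 20
y' = 15*cos(240) - -4*sin(240) = -10.9641
z' = 15*sin(240) + -4*cos(240) = -10.9904

(20, -10.9641, -10.9904)


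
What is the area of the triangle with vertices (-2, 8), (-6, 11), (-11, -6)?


Area = |x1(y2-y3) + x2(y3-y1) + x3(y1-y2)| / 2
= |-2*(11--6) + -6*(-6-8) + -11*(8-11)| / 2
= 41.5

41.5


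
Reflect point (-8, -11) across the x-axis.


Reflection across x-axis: (x, y) -> (x, -y)
(-8, -11) -> (-8, 11)

(-8, 11)


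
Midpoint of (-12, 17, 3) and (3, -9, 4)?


Midpoint = ((-12+3)/2, (17+-9)/2, (3+4)/2) = (-4.5, 4, 3.5)

(-4.5, 4, 3.5)


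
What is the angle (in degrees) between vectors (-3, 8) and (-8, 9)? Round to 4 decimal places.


dot = -3*-8 + 8*9 = 96
|u| = 8.544, |v| = 12.0416
cos(angle) = 0.9331
angle = 21.0775 degrees

21.0775 degrees


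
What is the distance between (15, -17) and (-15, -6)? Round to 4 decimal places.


d = sqrt((-15-15)^2 + (-6--17)^2) = 31.9531

31.9531


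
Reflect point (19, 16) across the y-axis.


Reflection across y-axis: (x, y) -> (-x, y)
(19, 16) -> (-19, 16)

(-19, 16)


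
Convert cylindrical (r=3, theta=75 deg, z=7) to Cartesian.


x = 3 * cos(75) = 0.7765
y = 3 * sin(75) = 2.8978
z = 7

(0.7765, 2.8978, 7)


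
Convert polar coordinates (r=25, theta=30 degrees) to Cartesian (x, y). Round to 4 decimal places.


x = 25 * cos(30) = 21.6506
y = 25 * sin(30) = 12.5

(21.6506, 12.5)


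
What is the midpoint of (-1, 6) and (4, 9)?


Midpoint = ((-1+4)/2, (6+9)/2) = (1.5, 7.5)

(1.5, 7.5)


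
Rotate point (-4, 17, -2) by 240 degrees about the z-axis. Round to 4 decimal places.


x' = -4*cos(240) - 17*sin(240) = 16.7224
y' = -4*sin(240) + 17*cos(240) = -5.0359
z' = -2

(16.7224, -5.0359, -2)


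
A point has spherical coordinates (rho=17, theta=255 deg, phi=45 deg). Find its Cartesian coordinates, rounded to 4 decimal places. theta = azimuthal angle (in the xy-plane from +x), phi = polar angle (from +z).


x = 17 * sin(45) * cos(255) = -3.1112
y = 17 * sin(45) * sin(255) = -11.6112
z = 17 * cos(45) = 12.0208

(-3.1112, -11.6112, 12.0208)


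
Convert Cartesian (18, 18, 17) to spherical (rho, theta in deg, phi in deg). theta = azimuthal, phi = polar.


rho = sqrt(18^2 + 18^2 + 17^2) = 30.6105
theta = atan2(18, 18) = 45 deg
phi = acos(17/30.6105) = 56.2641 deg

rho = 30.6105, theta = 45 deg, phi = 56.2641 deg


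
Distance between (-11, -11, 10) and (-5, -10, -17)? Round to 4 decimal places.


d = sqrt((-5--11)^2 + (-10--11)^2 + (-17-10)^2) = 27.6767

27.6767


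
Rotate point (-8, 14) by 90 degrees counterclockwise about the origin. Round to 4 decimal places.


x' = -8*cos(90) - 14*sin(90) = -14
y' = -8*sin(90) + 14*cos(90) = -8

(-14, -8)


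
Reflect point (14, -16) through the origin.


Reflection through origin: (x, y) -> (-x, -y)
(14, -16) -> (-14, 16)

(-14, 16)


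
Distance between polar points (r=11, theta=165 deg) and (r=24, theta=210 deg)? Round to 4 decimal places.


d = sqrt(r1^2 + r2^2 - 2*r1*r2*cos(t2-t1))
d = sqrt(11^2 + 24^2 - 2*11*24*cos(210-165)) = 17.9902

17.9902


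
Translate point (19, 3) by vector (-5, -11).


Translation: (x+dx, y+dy) = (19+-5, 3+-11) = (14, -8)

(14, -8)


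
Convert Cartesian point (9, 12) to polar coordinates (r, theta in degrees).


r = sqrt(9^2 + 12^2) = 15
theta = atan2(12, 9) = 53.1301 degrees

r = 15, theta = 53.1301 degrees


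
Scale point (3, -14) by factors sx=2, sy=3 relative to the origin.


Scaling: (x*sx, y*sy) = (3*2, -14*3) = (6, -42)

(6, -42)


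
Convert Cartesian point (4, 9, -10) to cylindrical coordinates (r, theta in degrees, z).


r = sqrt(4^2 + 9^2) = 9.8489
theta = atan2(9, 4) = 66.0375 deg
z = -10

r = 9.8489, theta = 66.0375 deg, z = -10


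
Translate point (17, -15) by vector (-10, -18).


Translation: (x+dx, y+dy) = (17+-10, -15+-18) = (7, -33)

(7, -33)


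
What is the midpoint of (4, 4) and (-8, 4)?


Midpoint = ((4+-8)/2, (4+4)/2) = (-2, 4)

(-2, 4)


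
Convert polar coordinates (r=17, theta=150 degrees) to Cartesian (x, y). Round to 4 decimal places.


x = 17 * cos(150) = -14.7224
y = 17 * sin(150) = 8.5

(-14.7224, 8.5)


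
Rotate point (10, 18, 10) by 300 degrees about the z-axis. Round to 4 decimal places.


x' = 10*cos(300) - 18*sin(300) = 20.5885
y' = 10*sin(300) + 18*cos(300) = 0.3397
z' = 10

(20.5885, 0.3397, 10)


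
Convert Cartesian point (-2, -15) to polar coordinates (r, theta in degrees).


r = sqrt((-2)^2 + (-15)^2) = 15.1327
theta = atan2(-15, -2) = 262.4054 degrees

r = 15.1327, theta = 262.4054 degrees


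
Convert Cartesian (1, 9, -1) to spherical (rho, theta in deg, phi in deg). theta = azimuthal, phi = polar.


rho = sqrt(1^2 + 9^2 + (-1)^2) = 9.1104
theta = atan2(9, 1) = 83.6598 deg
phi = acos(-1/9.1104) = 96.3017 deg

rho = 9.1104, theta = 83.6598 deg, phi = 96.3017 deg


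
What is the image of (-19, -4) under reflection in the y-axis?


Reflection across y-axis: (x, y) -> (-x, y)
(-19, -4) -> (19, -4)

(19, -4)


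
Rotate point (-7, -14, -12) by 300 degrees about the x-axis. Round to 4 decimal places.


x' = -7
y' = -14*cos(300) - -12*sin(300) = -17.3923
z' = -14*sin(300) + -12*cos(300) = 6.1244

(-7, -17.3923, 6.1244)


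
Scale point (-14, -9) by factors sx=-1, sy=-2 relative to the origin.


Scaling: (x*sx, y*sy) = (-14*-1, -9*-2) = (14, 18)

(14, 18)


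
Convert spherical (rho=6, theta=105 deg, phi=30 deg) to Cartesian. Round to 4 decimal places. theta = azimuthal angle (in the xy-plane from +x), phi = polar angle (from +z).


x = 6 * sin(30) * cos(105) = -0.7765
y = 6 * sin(30) * sin(105) = 2.8978
z = 6 * cos(30) = 5.1962

(-0.7765, 2.8978, 5.1962)


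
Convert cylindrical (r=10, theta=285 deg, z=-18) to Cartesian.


x = 10 * cos(285) = 2.5882
y = 10 * sin(285) = -9.6593
z = -18

(2.5882, -9.6593, -18)


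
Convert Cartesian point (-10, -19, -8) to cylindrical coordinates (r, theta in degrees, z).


r = sqrt((-10)^2 + (-19)^2) = 21.4709
theta = atan2(-19, -10) = 242.2415 deg
z = -8

r = 21.4709, theta = 242.2415 deg, z = -8


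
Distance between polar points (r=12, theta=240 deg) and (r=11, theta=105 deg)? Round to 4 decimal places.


d = sqrt(r1^2 + r2^2 - 2*r1*r2*cos(t2-t1))
d = sqrt(12^2 + 11^2 - 2*12*11*cos(105-240)) = 21.2527

21.2527


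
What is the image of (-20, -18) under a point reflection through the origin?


Reflection through origin: (x, y) -> (-x, -y)
(-20, -18) -> (20, 18)

(20, 18)


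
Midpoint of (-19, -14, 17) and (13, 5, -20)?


Midpoint = ((-19+13)/2, (-14+5)/2, (17+-20)/2) = (-3, -4.5, -1.5)

(-3, -4.5, -1.5)


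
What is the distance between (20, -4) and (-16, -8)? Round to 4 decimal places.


d = sqrt((-16-20)^2 + (-8--4)^2) = 36.2215

36.2215


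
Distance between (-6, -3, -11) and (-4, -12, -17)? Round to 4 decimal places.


d = sqrt((-4--6)^2 + (-12--3)^2 + (-17--11)^2) = 11

11


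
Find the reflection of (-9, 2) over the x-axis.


Reflection across x-axis: (x, y) -> (x, -y)
(-9, 2) -> (-9, -2)

(-9, -2)


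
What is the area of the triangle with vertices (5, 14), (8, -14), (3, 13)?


Area = |x1(y2-y3) + x2(y3-y1) + x3(y1-y2)| / 2
= |5*(-14-13) + 8*(13-14) + 3*(14--14)| / 2
= 29.5

29.5


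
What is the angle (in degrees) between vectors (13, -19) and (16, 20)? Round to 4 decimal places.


dot = 13*16 + -19*20 = -172
|u| = 23.0217, |v| = 25.6125
cos(angle) = -0.2917
angle = 106.9598 degrees

106.9598 degrees


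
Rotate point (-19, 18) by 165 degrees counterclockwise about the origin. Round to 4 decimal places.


x' = -19*cos(165) - 18*sin(165) = 13.6938
y' = -19*sin(165) + 18*cos(165) = -22.3042

(13.6938, -22.3042)


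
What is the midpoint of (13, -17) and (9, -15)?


Midpoint = ((13+9)/2, (-17+-15)/2) = (11, -16)

(11, -16)


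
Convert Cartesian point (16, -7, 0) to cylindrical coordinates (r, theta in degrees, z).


r = sqrt(16^2 + (-7)^2) = 17.4642
theta = atan2(-7, 16) = 336.3706 deg
z = 0

r = 17.4642, theta = 336.3706 deg, z = 0


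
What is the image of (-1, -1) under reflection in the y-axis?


Reflection across y-axis: (x, y) -> (-x, y)
(-1, -1) -> (1, -1)

(1, -1)


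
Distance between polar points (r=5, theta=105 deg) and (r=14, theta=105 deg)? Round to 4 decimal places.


d = sqrt(r1^2 + r2^2 - 2*r1*r2*cos(t2-t1))
d = sqrt(5^2 + 14^2 - 2*5*14*cos(105-105)) = 9

9


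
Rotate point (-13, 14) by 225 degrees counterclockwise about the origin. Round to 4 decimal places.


x' = -13*cos(225) - 14*sin(225) = 19.0919
y' = -13*sin(225) + 14*cos(225) = -0.7071

(19.0919, -0.7071)


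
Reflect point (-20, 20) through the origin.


Reflection through origin: (x, y) -> (-x, -y)
(-20, 20) -> (20, -20)

(20, -20)


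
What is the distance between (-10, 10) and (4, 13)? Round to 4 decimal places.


d = sqrt((4--10)^2 + (13-10)^2) = 14.3178

14.3178


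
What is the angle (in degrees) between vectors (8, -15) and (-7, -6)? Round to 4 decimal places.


dot = 8*-7 + -15*-6 = 34
|u| = 17, |v| = 9.2195
cos(angle) = 0.2169
angle = 77.4712 degrees

77.4712 degrees


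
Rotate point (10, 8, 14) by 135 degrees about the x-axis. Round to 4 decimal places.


x' = 10
y' = 8*cos(135) - 14*sin(135) = -15.5563
z' = 8*sin(135) + 14*cos(135) = -4.2426

(10, -15.5563, -4.2426)


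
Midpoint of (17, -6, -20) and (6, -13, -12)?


Midpoint = ((17+6)/2, (-6+-13)/2, (-20+-12)/2) = (11.5, -9.5, -16)

(11.5, -9.5, -16)


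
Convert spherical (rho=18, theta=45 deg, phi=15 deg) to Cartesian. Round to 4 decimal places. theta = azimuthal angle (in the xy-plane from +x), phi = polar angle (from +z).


x = 18 * sin(15) * cos(45) = 3.2942
y = 18 * sin(15) * sin(45) = 3.2942
z = 18 * cos(15) = 17.3867

(3.2942, 3.2942, 17.3867)


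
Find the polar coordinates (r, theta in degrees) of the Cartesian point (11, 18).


r = sqrt(11^2 + 18^2) = 21.095
theta = atan2(18, 11) = 58.5704 degrees

r = 21.095, theta = 58.5704 degrees


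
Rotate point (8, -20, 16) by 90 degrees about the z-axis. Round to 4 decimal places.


x' = 8*cos(90) - -20*sin(90) = 20
y' = 8*sin(90) + -20*cos(90) = 8
z' = 16

(20, 8, 16)


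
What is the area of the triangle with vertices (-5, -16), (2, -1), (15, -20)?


Area = |x1(y2-y3) + x2(y3-y1) + x3(y1-y2)| / 2
= |-5*(-1--20) + 2*(-20--16) + 15*(-16--1)| / 2
= 164

164


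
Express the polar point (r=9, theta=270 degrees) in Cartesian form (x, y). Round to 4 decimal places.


x = 9 * cos(270) = 0
y = 9 * sin(270) = -9

(0, -9)


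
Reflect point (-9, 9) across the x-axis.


Reflection across x-axis: (x, y) -> (x, -y)
(-9, 9) -> (-9, -9)

(-9, -9)


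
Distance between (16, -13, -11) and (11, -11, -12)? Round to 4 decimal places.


d = sqrt((11-16)^2 + (-11--13)^2 + (-12--11)^2) = 5.4772

5.4772


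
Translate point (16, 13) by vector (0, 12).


Translation: (x+dx, y+dy) = (16+0, 13+12) = (16, 25)

(16, 25)


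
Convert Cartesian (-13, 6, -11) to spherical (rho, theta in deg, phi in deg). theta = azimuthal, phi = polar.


rho = sqrt((-13)^2 + 6^2 + (-11)^2) = 18.0555
theta = atan2(6, -13) = 155.2249 deg
phi = acos(-11/18.0555) = 127.5341 deg

rho = 18.0555, theta = 155.2249 deg, phi = 127.5341 deg


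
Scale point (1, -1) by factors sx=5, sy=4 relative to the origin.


Scaling: (x*sx, y*sy) = (1*5, -1*4) = (5, -4)

(5, -4)


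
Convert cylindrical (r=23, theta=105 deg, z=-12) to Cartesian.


x = 23 * cos(105) = -5.9528
y = 23 * sin(105) = 22.2163
z = -12

(-5.9528, 22.2163, -12)


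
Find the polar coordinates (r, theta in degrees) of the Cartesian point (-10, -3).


r = sqrt((-10)^2 + (-3)^2) = 10.4403
theta = atan2(-3, -10) = 196.6992 degrees

r = 10.4403, theta = 196.6992 degrees


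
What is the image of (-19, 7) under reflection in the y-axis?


Reflection across y-axis: (x, y) -> (-x, y)
(-19, 7) -> (19, 7)

(19, 7)


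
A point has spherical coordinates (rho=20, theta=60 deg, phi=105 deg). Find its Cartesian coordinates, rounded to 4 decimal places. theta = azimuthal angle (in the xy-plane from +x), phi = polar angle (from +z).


x = 20 * sin(105) * cos(60) = 9.6593
y = 20 * sin(105) * sin(60) = 16.7303
z = 20 * cos(105) = -5.1764

(9.6593, 16.7303, -5.1764)


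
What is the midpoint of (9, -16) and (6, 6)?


Midpoint = ((9+6)/2, (-16+6)/2) = (7.5, -5)

(7.5, -5)


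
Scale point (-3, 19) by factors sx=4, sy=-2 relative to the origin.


Scaling: (x*sx, y*sy) = (-3*4, 19*-2) = (-12, -38)

(-12, -38)


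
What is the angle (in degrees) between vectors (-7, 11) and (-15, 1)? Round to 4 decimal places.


dot = -7*-15 + 11*1 = 116
|u| = 13.0384, |v| = 15.0333
cos(angle) = 0.5918
angle = 53.7147 degrees

53.7147 degrees


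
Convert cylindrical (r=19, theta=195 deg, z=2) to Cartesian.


x = 19 * cos(195) = -18.3526
y = 19 * sin(195) = -4.9176
z = 2

(-18.3526, -4.9176, 2)


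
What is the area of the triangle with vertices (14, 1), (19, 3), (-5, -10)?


Area = |x1(y2-y3) + x2(y3-y1) + x3(y1-y2)| / 2
= |14*(3--10) + 19*(-10-1) + -5*(1-3)| / 2
= 8.5

8.5


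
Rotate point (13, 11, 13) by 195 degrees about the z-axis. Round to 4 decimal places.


x' = 13*cos(195) - 11*sin(195) = -9.71
y' = 13*sin(195) + 11*cos(195) = -13.9898
z' = 13

(-9.71, -13.9898, 13)


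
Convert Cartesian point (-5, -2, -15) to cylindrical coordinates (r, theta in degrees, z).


r = sqrt((-5)^2 + (-2)^2) = 5.3852
theta = atan2(-2, -5) = 201.8014 deg
z = -15

r = 5.3852, theta = 201.8014 deg, z = -15


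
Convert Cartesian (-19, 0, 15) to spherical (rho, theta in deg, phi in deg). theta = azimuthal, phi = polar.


rho = sqrt((-19)^2 + 0^2 + 15^2) = 24.2074
theta = atan2(0, -19) = 180 deg
phi = acos(15/24.2074) = 51.7098 deg

rho = 24.2074, theta = 180 deg, phi = 51.7098 deg


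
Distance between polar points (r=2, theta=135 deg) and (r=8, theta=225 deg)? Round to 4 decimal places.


d = sqrt(r1^2 + r2^2 - 2*r1*r2*cos(t2-t1))
d = sqrt(2^2 + 8^2 - 2*2*8*cos(225-135)) = 8.2462

8.2462


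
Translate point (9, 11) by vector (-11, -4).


Translation: (x+dx, y+dy) = (9+-11, 11+-4) = (-2, 7)

(-2, 7)


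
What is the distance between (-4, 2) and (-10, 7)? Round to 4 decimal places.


d = sqrt((-10--4)^2 + (7-2)^2) = 7.8102

7.8102


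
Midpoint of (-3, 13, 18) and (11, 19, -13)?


Midpoint = ((-3+11)/2, (13+19)/2, (18+-13)/2) = (4, 16, 2.5)

(4, 16, 2.5)


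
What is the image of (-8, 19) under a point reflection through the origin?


Reflection through origin: (x, y) -> (-x, -y)
(-8, 19) -> (8, -19)

(8, -19)


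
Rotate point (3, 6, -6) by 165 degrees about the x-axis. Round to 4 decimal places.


x' = 3
y' = 6*cos(165) - -6*sin(165) = -4.2426
z' = 6*sin(165) + -6*cos(165) = 7.3485

(3, -4.2426, 7.3485)


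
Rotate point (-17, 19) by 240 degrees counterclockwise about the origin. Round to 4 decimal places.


x' = -17*cos(240) - 19*sin(240) = 24.9545
y' = -17*sin(240) + 19*cos(240) = 5.2224

(24.9545, 5.2224)


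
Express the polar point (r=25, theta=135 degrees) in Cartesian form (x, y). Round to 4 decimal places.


x = 25 * cos(135) = -17.6777
y = 25 * sin(135) = 17.6777

(-17.6777, 17.6777)


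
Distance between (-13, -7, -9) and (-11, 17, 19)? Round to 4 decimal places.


d = sqrt((-11--13)^2 + (17--7)^2 + (19--9)^2) = 36.9324

36.9324


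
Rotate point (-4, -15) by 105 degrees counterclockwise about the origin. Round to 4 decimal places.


x' = -4*cos(105) - -15*sin(105) = 15.5242
y' = -4*sin(105) + -15*cos(105) = 0.0186

(15.5242, 0.0186)


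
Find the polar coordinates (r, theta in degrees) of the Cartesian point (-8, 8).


r = sqrt((-8)^2 + 8^2) = 11.3137
theta = atan2(8, -8) = 135 degrees

r = 11.3137, theta = 135 degrees


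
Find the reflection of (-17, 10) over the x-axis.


Reflection across x-axis: (x, y) -> (x, -y)
(-17, 10) -> (-17, -10)

(-17, -10)


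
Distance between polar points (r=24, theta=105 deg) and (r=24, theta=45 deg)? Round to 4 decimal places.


d = sqrt(r1^2 + r2^2 - 2*r1*r2*cos(t2-t1))
d = sqrt(24^2 + 24^2 - 2*24*24*cos(45-105)) = 24

24


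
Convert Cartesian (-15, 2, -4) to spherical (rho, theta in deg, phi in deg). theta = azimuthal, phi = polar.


rho = sqrt((-15)^2 + 2^2 + (-4)^2) = 15.6525
theta = atan2(2, -15) = 172.4054 deg
phi = acos(-4/15.6525) = 104.8062 deg

rho = 15.6525, theta = 172.4054 deg, phi = 104.8062 deg


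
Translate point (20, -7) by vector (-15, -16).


Translation: (x+dx, y+dy) = (20+-15, -7+-16) = (5, -23)

(5, -23)


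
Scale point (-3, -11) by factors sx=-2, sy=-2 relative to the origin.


Scaling: (x*sx, y*sy) = (-3*-2, -11*-2) = (6, 22)

(6, 22)


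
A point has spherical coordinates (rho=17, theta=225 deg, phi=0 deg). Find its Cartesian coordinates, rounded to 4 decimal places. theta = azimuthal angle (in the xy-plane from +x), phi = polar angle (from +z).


x = 17 * sin(0) * cos(225) = 0
y = 17 * sin(0) * sin(225) = 0
z = 17 * cos(0) = 17

(0, 0, 17)


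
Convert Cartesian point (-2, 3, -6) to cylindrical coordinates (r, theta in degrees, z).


r = sqrt((-2)^2 + 3^2) = 3.6056
theta = atan2(3, -2) = 123.6901 deg
z = -6

r = 3.6056, theta = 123.6901 deg, z = -6


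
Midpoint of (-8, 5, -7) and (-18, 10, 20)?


Midpoint = ((-8+-18)/2, (5+10)/2, (-7+20)/2) = (-13, 7.5, 6.5)

(-13, 7.5, 6.5)


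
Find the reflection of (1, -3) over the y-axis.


Reflection across y-axis: (x, y) -> (-x, y)
(1, -3) -> (-1, -3)

(-1, -3)


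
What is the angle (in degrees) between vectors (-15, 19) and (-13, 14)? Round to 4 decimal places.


dot = -15*-13 + 19*14 = 461
|u| = 24.2074, |v| = 19.105
cos(angle) = 0.9968
angle = 4.5887 degrees

4.5887 degrees


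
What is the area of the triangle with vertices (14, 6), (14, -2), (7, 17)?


Area = |x1(y2-y3) + x2(y3-y1) + x3(y1-y2)| / 2
= |14*(-2-17) + 14*(17-6) + 7*(6--2)| / 2
= 28

28


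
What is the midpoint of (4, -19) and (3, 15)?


Midpoint = ((4+3)/2, (-19+15)/2) = (3.5, -2)

(3.5, -2)


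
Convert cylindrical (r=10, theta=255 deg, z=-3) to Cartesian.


x = 10 * cos(255) = -2.5882
y = 10 * sin(255) = -9.6593
z = -3

(-2.5882, -9.6593, -3)


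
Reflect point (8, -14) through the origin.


Reflection through origin: (x, y) -> (-x, -y)
(8, -14) -> (-8, 14)

(-8, 14)


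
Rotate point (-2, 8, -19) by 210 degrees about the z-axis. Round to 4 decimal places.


x' = -2*cos(210) - 8*sin(210) = 5.7321
y' = -2*sin(210) + 8*cos(210) = -5.9282
z' = -19

(5.7321, -5.9282, -19)


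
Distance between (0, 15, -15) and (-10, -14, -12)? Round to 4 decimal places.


d = sqrt((-10-0)^2 + (-14-15)^2 + (-12--15)^2) = 30.8221

30.8221


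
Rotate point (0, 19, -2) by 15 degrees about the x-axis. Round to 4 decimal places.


x' = 0
y' = 19*cos(15) - -2*sin(15) = 18.8702
z' = 19*sin(15) + -2*cos(15) = 2.9857

(0, 18.8702, 2.9857)


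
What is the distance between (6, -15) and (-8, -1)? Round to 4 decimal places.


d = sqrt((-8-6)^2 + (-1--15)^2) = 19.799

19.799


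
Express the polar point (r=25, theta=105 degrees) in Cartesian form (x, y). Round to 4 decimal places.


x = 25 * cos(105) = -6.4705
y = 25 * sin(105) = 24.1481

(-6.4705, 24.1481)


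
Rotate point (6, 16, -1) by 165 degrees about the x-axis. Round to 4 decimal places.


x' = 6
y' = 16*cos(165) - -1*sin(165) = -15.196
z' = 16*sin(165) + -1*cos(165) = 5.107

(6, -15.196, 5.107)


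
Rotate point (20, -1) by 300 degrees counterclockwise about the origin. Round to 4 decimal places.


x' = 20*cos(300) - -1*sin(300) = 9.134
y' = 20*sin(300) + -1*cos(300) = -17.8205

(9.134, -17.8205)


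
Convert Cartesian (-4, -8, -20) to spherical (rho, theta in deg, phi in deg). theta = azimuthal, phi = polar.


rho = sqrt((-4)^2 + (-8)^2 + (-20)^2) = 21.9089
theta = atan2(-8, -4) = 243.4349 deg
phi = acos(-20/21.9089) = 155.9052 deg

rho = 21.9089, theta = 243.4349 deg, phi = 155.9052 deg


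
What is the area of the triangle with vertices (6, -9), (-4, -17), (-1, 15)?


Area = |x1(y2-y3) + x2(y3-y1) + x3(y1-y2)| / 2
= |6*(-17-15) + -4*(15--9) + -1*(-9--17)| / 2
= 148

148


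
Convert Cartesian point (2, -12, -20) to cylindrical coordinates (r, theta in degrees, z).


r = sqrt(2^2 + (-12)^2) = 12.1655
theta = atan2(-12, 2) = 279.4623 deg
z = -20

r = 12.1655, theta = 279.4623 deg, z = -20


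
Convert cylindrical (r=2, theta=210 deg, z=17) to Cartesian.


x = 2 * cos(210) = -1.7321
y = 2 * sin(210) = -1
z = 17

(-1.7321, -1, 17)


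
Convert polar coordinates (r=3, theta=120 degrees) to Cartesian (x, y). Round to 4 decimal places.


x = 3 * cos(120) = -1.5
y = 3 * sin(120) = 2.5981

(-1.5, 2.5981)


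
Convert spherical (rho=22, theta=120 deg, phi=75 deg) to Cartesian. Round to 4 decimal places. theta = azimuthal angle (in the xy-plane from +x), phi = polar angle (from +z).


x = 22 * sin(75) * cos(120) = -10.6252
y = 22 * sin(75) * sin(120) = 18.4034
z = 22 * cos(75) = 5.694

(-10.6252, 18.4034, 5.694)


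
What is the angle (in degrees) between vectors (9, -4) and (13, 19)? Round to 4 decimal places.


dot = 9*13 + -4*19 = 41
|u| = 9.8489, |v| = 23.0217
cos(angle) = 0.1808
angle = 79.5821 degrees

79.5821 degrees


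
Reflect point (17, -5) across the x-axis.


Reflection across x-axis: (x, y) -> (x, -y)
(17, -5) -> (17, 5)

(17, 5)


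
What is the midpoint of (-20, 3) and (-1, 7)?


Midpoint = ((-20+-1)/2, (3+7)/2) = (-10.5, 5)

(-10.5, 5)


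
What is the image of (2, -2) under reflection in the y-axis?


Reflection across y-axis: (x, y) -> (-x, y)
(2, -2) -> (-2, -2)

(-2, -2)


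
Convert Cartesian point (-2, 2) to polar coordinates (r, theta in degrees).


r = sqrt((-2)^2 + 2^2) = 2.8284
theta = atan2(2, -2) = 135 degrees

r = 2.8284, theta = 135 degrees


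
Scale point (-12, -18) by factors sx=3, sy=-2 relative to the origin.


Scaling: (x*sx, y*sy) = (-12*3, -18*-2) = (-36, 36)

(-36, 36)


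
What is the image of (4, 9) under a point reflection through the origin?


Reflection through origin: (x, y) -> (-x, -y)
(4, 9) -> (-4, -9)

(-4, -9)


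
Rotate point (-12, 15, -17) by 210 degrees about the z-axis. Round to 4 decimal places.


x' = -12*cos(210) - 15*sin(210) = 17.8923
y' = -12*sin(210) + 15*cos(210) = -6.9904
z' = -17

(17.8923, -6.9904, -17)


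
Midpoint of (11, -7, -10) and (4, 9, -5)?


Midpoint = ((11+4)/2, (-7+9)/2, (-10+-5)/2) = (7.5, 1, -7.5)

(7.5, 1, -7.5)


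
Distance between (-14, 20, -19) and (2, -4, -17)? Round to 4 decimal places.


d = sqrt((2--14)^2 + (-4-20)^2 + (-17--19)^2) = 28.9137

28.9137


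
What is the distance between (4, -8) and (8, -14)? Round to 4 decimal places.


d = sqrt((8-4)^2 + (-14--8)^2) = 7.2111

7.2111


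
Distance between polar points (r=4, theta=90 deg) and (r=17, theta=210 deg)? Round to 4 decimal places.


d = sqrt(r1^2 + r2^2 - 2*r1*r2*cos(t2-t1))
d = sqrt(4^2 + 17^2 - 2*4*17*cos(210-90)) = 19.3132

19.3132


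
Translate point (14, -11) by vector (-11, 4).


Translation: (x+dx, y+dy) = (14+-11, -11+4) = (3, -7)

(3, -7)


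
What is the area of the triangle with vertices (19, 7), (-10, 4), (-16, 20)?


Area = |x1(y2-y3) + x2(y3-y1) + x3(y1-y2)| / 2
= |19*(4-20) + -10*(20-7) + -16*(7-4)| / 2
= 241

241


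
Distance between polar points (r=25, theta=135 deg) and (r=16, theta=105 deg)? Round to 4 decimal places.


d = sqrt(r1^2 + r2^2 - 2*r1*r2*cos(t2-t1))
d = sqrt(25^2 + 16^2 - 2*25*16*cos(105-135)) = 13.7179

13.7179


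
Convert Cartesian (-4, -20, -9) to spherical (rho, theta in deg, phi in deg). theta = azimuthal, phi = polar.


rho = sqrt((-4)^2 + (-20)^2 + (-9)^2) = 22.2935
theta = atan2(-20, -4) = 258.6901 deg
phi = acos(-9/22.2935) = 113.81 deg

rho = 22.2935, theta = 258.6901 deg, phi = 113.81 deg


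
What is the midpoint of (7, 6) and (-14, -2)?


Midpoint = ((7+-14)/2, (6+-2)/2) = (-3.5, 2)

(-3.5, 2)


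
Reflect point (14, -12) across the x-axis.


Reflection across x-axis: (x, y) -> (x, -y)
(14, -12) -> (14, 12)

(14, 12)


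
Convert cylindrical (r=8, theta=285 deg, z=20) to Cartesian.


x = 8 * cos(285) = 2.0706
y = 8 * sin(285) = -7.7274
z = 20

(2.0706, -7.7274, 20)


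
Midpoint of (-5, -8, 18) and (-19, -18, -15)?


Midpoint = ((-5+-19)/2, (-8+-18)/2, (18+-15)/2) = (-12, -13, 1.5)

(-12, -13, 1.5)


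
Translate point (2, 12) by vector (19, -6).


Translation: (x+dx, y+dy) = (2+19, 12+-6) = (21, 6)

(21, 6)


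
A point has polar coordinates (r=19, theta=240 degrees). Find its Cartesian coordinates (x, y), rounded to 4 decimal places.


x = 19 * cos(240) = -9.5
y = 19 * sin(240) = -16.4545

(-9.5, -16.4545)


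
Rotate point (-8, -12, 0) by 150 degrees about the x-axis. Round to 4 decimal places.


x' = -8
y' = -12*cos(150) - 0*sin(150) = 10.3923
z' = -12*sin(150) + 0*cos(150) = -6

(-8, 10.3923, -6)


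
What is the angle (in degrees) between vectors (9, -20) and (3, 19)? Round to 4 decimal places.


dot = 9*3 + -20*19 = -353
|u| = 21.9317, |v| = 19.2354
cos(angle) = -0.8368
angle = 146.7996 degrees

146.7996 degrees


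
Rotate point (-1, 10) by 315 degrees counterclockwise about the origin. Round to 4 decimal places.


x' = -1*cos(315) - 10*sin(315) = 6.364
y' = -1*sin(315) + 10*cos(315) = 7.7782

(6.364, 7.7782)


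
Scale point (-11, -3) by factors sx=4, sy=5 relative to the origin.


Scaling: (x*sx, y*sy) = (-11*4, -3*5) = (-44, -15)

(-44, -15)


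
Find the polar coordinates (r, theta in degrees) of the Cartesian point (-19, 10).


r = sqrt((-19)^2 + 10^2) = 21.4709
theta = atan2(10, -19) = 152.2415 degrees

r = 21.4709, theta = 152.2415 degrees


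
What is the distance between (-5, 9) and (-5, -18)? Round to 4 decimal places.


d = sqrt((-5--5)^2 + (-18-9)^2) = 27

27


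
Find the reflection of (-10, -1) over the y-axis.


Reflection across y-axis: (x, y) -> (-x, y)
(-10, -1) -> (10, -1)

(10, -1)


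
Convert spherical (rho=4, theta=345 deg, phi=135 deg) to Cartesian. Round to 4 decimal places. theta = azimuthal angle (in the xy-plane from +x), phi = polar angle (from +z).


x = 4 * sin(135) * cos(345) = 2.7321
y = 4 * sin(135) * sin(345) = -0.7321
z = 4 * cos(135) = -2.8284

(2.7321, -0.7321, -2.8284)


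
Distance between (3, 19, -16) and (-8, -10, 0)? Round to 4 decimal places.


d = sqrt((-8-3)^2 + (-10-19)^2 + (0--16)^2) = 34.8999

34.8999


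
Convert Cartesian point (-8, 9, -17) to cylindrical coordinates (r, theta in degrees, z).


r = sqrt((-8)^2 + 9^2) = 12.0416
theta = atan2(9, -8) = 131.6335 deg
z = -17

r = 12.0416, theta = 131.6335 deg, z = -17


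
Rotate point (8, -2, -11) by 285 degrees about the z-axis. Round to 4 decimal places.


x' = 8*cos(285) - -2*sin(285) = 0.1387
y' = 8*sin(285) + -2*cos(285) = -8.245
z' = -11

(0.1387, -8.245, -11)


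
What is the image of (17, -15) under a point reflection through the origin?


Reflection through origin: (x, y) -> (-x, -y)
(17, -15) -> (-17, 15)

(-17, 15)


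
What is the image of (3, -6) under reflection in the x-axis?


Reflection across x-axis: (x, y) -> (x, -y)
(3, -6) -> (3, 6)

(3, 6)


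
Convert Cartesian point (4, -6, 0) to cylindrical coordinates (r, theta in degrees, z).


r = sqrt(4^2 + (-6)^2) = 7.2111
theta = atan2(-6, 4) = 303.6901 deg
z = 0

r = 7.2111, theta = 303.6901 deg, z = 0


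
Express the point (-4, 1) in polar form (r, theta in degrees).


r = sqrt((-4)^2 + 1^2) = 4.1231
theta = atan2(1, -4) = 165.9638 degrees

r = 4.1231, theta = 165.9638 degrees


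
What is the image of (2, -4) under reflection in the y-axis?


Reflection across y-axis: (x, y) -> (-x, y)
(2, -4) -> (-2, -4)

(-2, -4)


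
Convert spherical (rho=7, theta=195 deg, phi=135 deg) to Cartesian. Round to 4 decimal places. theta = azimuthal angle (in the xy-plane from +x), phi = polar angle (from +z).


x = 7 * sin(135) * cos(195) = -4.7811
y = 7 * sin(135) * sin(195) = -1.2811
z = 7 * cos(135) = -4.9497

(-4.7811, -1.2811, -4.9497)


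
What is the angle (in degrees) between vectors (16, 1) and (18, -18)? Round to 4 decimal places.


dot = 16*18 + 1*-18 = 270
|u| = 16.0312, |v| = 25.4558
cos(angle) = 0.6616
angle = 48.5763 degrees

48.5763 degrees


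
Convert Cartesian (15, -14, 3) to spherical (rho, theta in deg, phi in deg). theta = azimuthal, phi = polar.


rho = sqrt(15^2 + (-14)^2 + 3^2) = 20.7364
theta = atan2(-14, 15) = 316.9749 deg
phi = acos(3/20.7364) = 81.6817 deg

rho = 20.7364, theta = 316.9749 deg, phi = 81.6817 deg
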